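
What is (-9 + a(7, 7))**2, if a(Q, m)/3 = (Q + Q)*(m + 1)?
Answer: 106929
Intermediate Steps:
a(Q, m) = 6*Q*(1 + m) (a(Q, m) = 3*((Q + Q)*(m + 1)) = 3*((2*Q)*(1 + m)) = 3*(2*Q*(1 + m)) = 6*Q*(1 + m))
(-9 + a(7, 7))**2 = (-9 + 6*7*(1 + 7))**2 = (-9 + 6*7*8)**2 = (-9 + 336)**2 = 327**2 = 106929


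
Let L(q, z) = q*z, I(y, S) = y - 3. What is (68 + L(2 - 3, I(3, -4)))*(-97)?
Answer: -6596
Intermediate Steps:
I(y, S) = -3 + y
(68 + L(2 - 3, I(3, -4)))*(-97) = (68 + (2 - 3)*(-3 + 3))*(-97) = (68 - 1*0)*(-97) = (68 + 0)*(-97) = 68*(-97) = -6596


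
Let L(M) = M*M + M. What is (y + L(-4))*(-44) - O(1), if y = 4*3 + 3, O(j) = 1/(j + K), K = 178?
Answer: -212653/179 ≈ -1188.0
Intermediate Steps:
L(M) = M + M² (L(M) = M² + M = M + M²)
O(j) = 1/(178 + j) (O(j) = 1/(j + 178) = 1/(178 + j))
y = 15 (y = 12 + 3 = 15)
(y + L(-4))*(-44) - O(1) = (15 - 4*(1 - 4))*(-44) - 1/(178 + 1) = (15 - 4*(-3))*(-44) - 1/179 = (15 + 12)*(-44) - 1*1/179 = 27*(-44) - 1/179 = -1188 - 1/179 = -212653/179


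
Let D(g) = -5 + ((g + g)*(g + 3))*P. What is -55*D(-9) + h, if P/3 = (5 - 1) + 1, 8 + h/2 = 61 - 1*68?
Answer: -88855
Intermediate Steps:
h = -30 (h = -16 + 2*(61 - 1*68) = -16 + 2*(61 - 68) = -16 + 2*(-7) = -16 - 14 = -30)
P = 15 (P = 3*((5 - 1) + 1) = 3*(4 + 1) = 3*5 = 15)
D(g) = -5 + 30*g*(3 + g) (D(g) = -5 + ((g + g)*(g + 3))*15 = -5 + ((2*g)*(3 + g))*15 = -5 + (2*g*(3 + g))*15 = -5 + 30*g*(3 + g))
-55*D(-9) + h = -55*(-5 + 30*(-9)² + 90*(-9)) - 30 = -55*(-5 + 30*81 - 810) - 30 = -55*(-5 + 2430 - 810) - 30 = -55*1615 - 30 = -88825 - 30 = -88855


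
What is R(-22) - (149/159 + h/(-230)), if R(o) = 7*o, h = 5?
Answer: -1133051/7314 ≈ -154.92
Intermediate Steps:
R(-22) - (149/159 + h/(-230)) = 7*(-22) - (149/159 + 5/(-230)) = -154 - (149*(1/159) + 5*(-1/230)) = -154 - (149/159 - 1/46) = -154 - 1*6695/7314 = -154 - 6695/7314 = -1133051/7314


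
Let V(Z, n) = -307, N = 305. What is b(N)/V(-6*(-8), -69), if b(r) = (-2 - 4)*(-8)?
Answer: -48/307 ≈ -0.15635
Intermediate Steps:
b(r) = 48 (b(r) = -6*(-8) = 48)
b(N)/V(-6*(-8), -69) = 48/(-307) = 48*(-1/307) = -48/307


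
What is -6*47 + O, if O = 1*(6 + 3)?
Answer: -273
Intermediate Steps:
O = 9 (O = 1*9 = 9)
-6*47 + O = -6*47 + 9 = -282 + 9 = -273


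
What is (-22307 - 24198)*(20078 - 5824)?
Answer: -662882270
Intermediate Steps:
(-22307 - 24198)*(20078 - 5824) = -46505*14254 = -662882270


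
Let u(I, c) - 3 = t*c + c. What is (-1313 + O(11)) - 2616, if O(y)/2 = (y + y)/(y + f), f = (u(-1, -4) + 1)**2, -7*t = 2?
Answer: -2367031/603 ≈ -3925.4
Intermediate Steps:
t = -2/7 (t = -1/7*2 = -2/7 ≈ -0.28571)
u(I, c) = 3 + 5*c/7 (u(I, c) = 3 + (-2*c/7 + c) = 3 + 5*c/7)
f = 64/49 (f = ((3 + (5/7)*(-4)) + 1)**2 = ((3 - 20/7) + 1)**2 = (1/7 + 1)**2 = (8/7)**2 = 64/49 ≈ 1.3061)
O(y) = 4*y/(64/49 + y) (O(y) = 2*((y + y)/(y + 64/49)) = 2*((2*y)/(64/49 + y)) = 2*(2*y/(64/49 + y)) = 4*y/(64/49 + y))
(-1313 + O(11)) - 2616 = (-1313 + 196*11/(64 + 49*11)) - 2616 = (-1313 + 196*11/(64 + 539)) - 2616 = (-1313 + 196*11/603) - 2616 = (-1313 + 196*11*(1/603)) - 2616 = (-1313 + 2156/603) - 2616 = -789583/603 - 2616 = -2367031/603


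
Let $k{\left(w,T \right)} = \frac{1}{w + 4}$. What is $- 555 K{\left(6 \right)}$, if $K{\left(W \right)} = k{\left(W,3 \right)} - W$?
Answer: $\frac{6549}{2} \approx 3274.5$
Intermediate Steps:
$k{\left(w,T \right)} = \frac{1}{4 + w}$
$K{\left(W \right)} = \frac{1}{4 + W} - W$
$- 555 K{\left(6 \right)} = - 555 \frac{1 - 6 \left(4 + 6\right)}{4 + 6} = - 555 \frac{1 - 6 \cdot 10}{10} = - 555 \frac{1 - 60}{10} = - 555 \cdot \frac{1}{10} \left(-59\right) = \left(-555\right) \left(- \frac{59}{10}\right) = \frac{6549}{2}$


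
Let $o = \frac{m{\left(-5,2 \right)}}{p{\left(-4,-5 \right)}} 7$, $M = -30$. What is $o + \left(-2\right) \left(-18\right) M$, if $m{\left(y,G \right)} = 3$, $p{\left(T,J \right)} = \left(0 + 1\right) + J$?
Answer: $- \frac{4341}{4} \approx -1085.3$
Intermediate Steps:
$p{\left(T,J \right)} = 1 + J$
$o = - \frac{21}{4}$ ($o = \frac{3}{1 - 5} \cdot 7 = \frac{3}{-4} \cdot 7 = 3 \left(- \frac{1}{4}\right) 7 = \left(- \frac{3}{4}\right) 7 = - \frac{21}{4} \approx -5.25$)
$o + \left(-2\right) \left(-18\right) M = - \frac{21}{4} + \left(-2\right) \left(-18\right) \left(-30\right) = - \frac{21}{4} + 36 \left(-30\right) = - \frac{21}{4} - 1080 = - \frac{4341}{4}$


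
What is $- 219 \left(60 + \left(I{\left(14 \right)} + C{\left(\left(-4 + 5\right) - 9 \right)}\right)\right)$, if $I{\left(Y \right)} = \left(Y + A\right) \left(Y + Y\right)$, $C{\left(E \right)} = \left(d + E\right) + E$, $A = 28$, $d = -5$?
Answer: $-266085$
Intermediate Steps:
$C{\left(E \right)} = -5 + 2 E$ ($C{\left(E \right)} = \left(-5 + E\right) + E = -5 + 2 E$)
$I{\left(Y \right)} = 2 Y \left(28 + Y\right)$ ($I{\left(Y \right)} = \left(Y + 28\right) \left(Y + Y\right) = \left(28 + Y\right) 2 Y = 2 Y \left(28 + Y\right)$)
$- 219 \left(60 + \left(I{\left(14 \right)} + C{\left(\left(-4 + 5\right) - 9 \right)}\right)\right) = - 219 \left(60 + \left(2 \cdot 14 \left(28 + 14\right) + \left(-5 + 2 \left(\left(-4 + 5\right) - 9\right)\right)\right)\right) = - 219 \left(60 + \left(2 \cdot 14 \cdot 42 + \left(-5 + 2 \left(1 - 9\right)\right)\right)\right) = - 219 \left(60 + \left(1176 + \left(-5 + 2 \left(-8\right)\right)\right)\right) = - 219 \left(60 + \left(1176 - 21\right)\right) = - 219 \left(60 + 1155\right) = \left(-219\right) 1215 = -266085$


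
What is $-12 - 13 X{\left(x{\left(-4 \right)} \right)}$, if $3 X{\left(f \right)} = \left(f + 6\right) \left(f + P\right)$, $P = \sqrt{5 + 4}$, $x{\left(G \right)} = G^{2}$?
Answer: $- \frac{5470}{3} \approx -1823.3$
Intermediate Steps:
$P = 3$ ($P = \sqrt{9} = 3$)
$X{\left(f \right)} = \frac{\left(3 + f\right) \left(6 + f\right)}{3}$ ($X{\left(f \right)} = \frac{\left(f + 6\right) \left(f + 3\right)}{3} = \frac{\left(6 + f\right) \left(3 + f\right)}{3} = \frac{\left(3 + f\right) \left(6 + f\right)}{3}$)
$-12 - 13 X{\left(x{\left(-4 \right)} \right)} = -12 - 13 \left(6 + 3 \left(-4\right)^{2} + \frac{\left(\left(-4\right)^{2}\right)^{2}}{3}\right) = -12 - 13 \left(6 + 3 \cdot 16 + \frac{16^{2}}{3}\right) = -12 - 13 \left(6 + 48 + \frac{1}{3} \cdot 256\right) = -12 - 13 \left(6 + 48 + \frac{256}{3}\right) = -12 - \frac{5434}{3} = - \frac{5470}{3}$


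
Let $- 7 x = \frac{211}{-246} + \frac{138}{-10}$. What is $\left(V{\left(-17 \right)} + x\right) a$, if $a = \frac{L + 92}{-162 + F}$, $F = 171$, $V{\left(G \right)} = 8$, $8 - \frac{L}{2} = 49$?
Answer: $\frac{86909}{7749} \approx 11.216$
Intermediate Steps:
$L = -82$ ($L = 16 - 98 = -82$)
$a = \frac{10}{9}$ ($a = \frac{-82 + 92}{-162 + 171} = \frac{10}{9} \approx 1.1111$)
$x = \frac{18029}{8610}$ ($x = - \frac{\frac{211}{-246} + \frac{138}{-10}}{7} = - \frac{211 \left(- \frac{1}{246}\right) + 138 \left(- \frac{1}{10}\right)}{7} = - \frac{- \frac{211}{246} - \frac{69}{5}}{7} = \left(- \frac{1}{7}\right) \left(- \frac{18029}{1230}\right) = \frac{18029}{8610} \approx 2.094$)
$\left(V{\left(-17 \right)} + x\right) a = \left(8 + \frac{18029}{8610}\right) \frac{10}{9} = \frac{86909}{8610} \cdot \frac{10}{9} = \frac{86909}{7749}$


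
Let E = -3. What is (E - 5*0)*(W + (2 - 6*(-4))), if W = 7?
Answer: -99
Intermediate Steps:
(E - 5*0)*(W + (2 - 6*(-4))) = (-3 - 5*0)*(7 + (2 - 6*(-4))) = (-3 + 0)*(7 + (2 + 24)) = -3*(7 + 26) = -3*33 = -99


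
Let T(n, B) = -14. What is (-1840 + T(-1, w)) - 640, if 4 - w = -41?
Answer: -2494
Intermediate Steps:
w = 45 (w = 4 - 1*(-41) = 4 + 41 = 45)
(-1840 + T(-1, w)) - 640 = (-1840 - 14) - 640 = -1854 - 640 = -2494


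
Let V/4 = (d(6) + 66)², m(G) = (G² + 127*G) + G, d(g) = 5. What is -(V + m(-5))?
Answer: -19549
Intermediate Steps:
m(G) = G² + 128*G
V = 20164 (V = 4*(5 + 66)² = 4*71² = 4*5041 = 20164)
-(V + m(-5)) = -(20164 - 5*(128 - 5)) = -(20164 - 5*123) = -(20164 - 615) = -1*19549 = -19549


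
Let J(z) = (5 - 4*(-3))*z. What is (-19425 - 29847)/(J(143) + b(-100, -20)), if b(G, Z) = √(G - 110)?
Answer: -119780232/5909971 + 49272*I*√210/5909971 ≈ -20.267 + 0.12082*I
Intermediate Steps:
b(G, Z) = √(-110 + G)
J(z) = 17*z (J(z) = (5 + 12)*z = 17*z)
(-19425 - 29847)/(J(143) + b(-100, -20)) = (-19425 - 29847)/(17*143 + √(-110 - 100)) = -49272/(2431 + √(-210)) = -49272/(2431 + I*√210)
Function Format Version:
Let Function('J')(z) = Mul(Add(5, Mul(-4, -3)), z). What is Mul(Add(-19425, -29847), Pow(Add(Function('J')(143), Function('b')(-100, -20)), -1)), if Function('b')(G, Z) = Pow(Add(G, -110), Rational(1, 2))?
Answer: Add(Rational(-119780232, 5909971), Mul(Rational(49272, 5909971), I, Pow(210, Rational(1, 2)))) ≈ Add(-20.267, Mul(0.12082, I))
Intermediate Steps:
Function('b')(G, Z) = Pow(Add(-110, G), Rational(1, 2))
Function('J')(z) = Mul(17, z) (Function('J')(z) = Mul(Add(5, 12), z) = Mul(17, z))
Mul(Add(-19425, -29847), Pow(Add(Function('J')(143), Function('b')(-100, -20)), -1)) = Mul(Add(-19425, -29847), Pow(Add(Mul(17, 143), Pow(Add(-110, -100), Rational(1, 2))), -1)) = Mul(-49272, Pow(Add(2431, Pow(-210, Rational(1, 2))), -1)) = Mul(-49272, Pow(Add(2431, Mul(I, Pow(210, Rational(1, 2)))), -1))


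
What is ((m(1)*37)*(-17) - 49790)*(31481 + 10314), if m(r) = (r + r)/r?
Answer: -2133551160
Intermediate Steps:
m(r) = 2 (m(r) = (2*r)/r = 2)
((m(1)*37)*(-17) - 49790)*(31481 + 10314) = ((2*37)*(-17) - 49790)*(31481 + 10314) = (74*(-17) - 49790)*41795 = (-1258 - 49790)*41795 = -51048*41795 = -2133551160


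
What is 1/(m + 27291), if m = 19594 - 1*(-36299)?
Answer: 1/83184 ≈ 1.2022e-5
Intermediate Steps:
m = 55893 (m = 19594 + 36299 = 55893)
1/(m + 27291) = 1/(55893 + 27291) = 1/83184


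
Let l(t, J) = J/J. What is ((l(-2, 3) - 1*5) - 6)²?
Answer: 100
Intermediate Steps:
l(t, J) = 1
((l(-2, 3) - 1*5) - 6)² = ((1 - 1*5) - 6)² = ((1 - 5) - 6)² = (-4 - 6)² = (-10)² = 100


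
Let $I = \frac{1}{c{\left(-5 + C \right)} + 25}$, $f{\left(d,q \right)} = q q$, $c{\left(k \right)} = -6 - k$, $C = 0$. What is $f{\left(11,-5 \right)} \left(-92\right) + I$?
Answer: $- \frac{55199}{24} \approx -2300.0$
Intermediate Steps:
$f{\left(d,q \right)} = q^{2}$
$I = \frac{1}{24}$ ($I = \frac{1}{\left(-6 - \left(-5 + 0\right)\right) + 25} = \frac{1}{\left(-6 - -5\right) + 25} = \frac{1}{\left(-6 + 5\right) + 25} = \frac{1}{-1 + 25} = \frac{1}{24} \approx 0.041667$)
$f{\left(11,-5 \right)} \left(-92\right) + I = \left(-5\right)^{2} \left(-92\right) + \frac{1}{24} = 25 \left(-92\right) + \frac{1}{24} = -2300 + \frac{1}{24} = - \frac{55199}{24}$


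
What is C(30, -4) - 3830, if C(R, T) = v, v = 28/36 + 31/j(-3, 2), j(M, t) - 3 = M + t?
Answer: -68647/18 ≈ -3813.7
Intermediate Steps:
j(M, t) = 3 + M + t (j(M, t) = 3 + (M + t) = 3 + M + t)
v = 293/18 (v = 28/36 + 31/(3 - 3 + 2) = 28*(1/36) + 31/2 = 7/9 + 31*(½) = 7/9 + 31/2 = 293/18 ≈ 16.278)
C(R, T) = 293/18
C(30, -4) - 3830 = 293/18 - 3830 = -68647/18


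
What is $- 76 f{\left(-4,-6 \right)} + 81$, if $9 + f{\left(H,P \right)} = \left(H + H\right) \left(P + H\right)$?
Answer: $-5315$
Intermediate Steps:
$f{\left(H,P \right)} = -9 + 2 H \left(H + P\right)$ ($f{\left(H,P \right)} = -9 + \left(H + H\right) \left(P + H\right) = -9 + 2 H \left(H + P\right)$)
$- 76 f{\left(-4,-6 \right)} + 81 = - 76 \left(-9 + 2 \left(-4\right)^{2} + 2 \left(-4\right) \left(-6\right)\right) + 81 = - 76 \left(-9 + 2 \cdot 16 + 48\right) + 81 = - 76 \left(-9 + 32 + 48\right) + 81 = \left(-76\right) 71 + 81 = -5396 + 81 = -5315$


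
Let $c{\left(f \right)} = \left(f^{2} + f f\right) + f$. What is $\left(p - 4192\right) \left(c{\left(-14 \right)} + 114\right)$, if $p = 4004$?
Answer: $-92496$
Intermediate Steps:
$c{\left(f \right)} = f + 2 f^{2}$ ($c{\left(f \right)} = \left(f^{2} + f^{2}\right) + f = 2 f^{2} + f = f + 2 f^{2}$)
$\left(p - 4192\right) \left(c{\left(-14 \right)} + 114\right) = \left(4004 - 4192\right) \left(- 14 \left(1 + 2 \left(-14\right)\right) + 114\right) = - 188 \left(- 14 \left(1 - 28\right) + 114\right) = - 188 \left(\left(-14\right) \left(-27\right) + 114\right) = - 188 \left(378 + 114\right) = \left(-188\right) 492 = -92496$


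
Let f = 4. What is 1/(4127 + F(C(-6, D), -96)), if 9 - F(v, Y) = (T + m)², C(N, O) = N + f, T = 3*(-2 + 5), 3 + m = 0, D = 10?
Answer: 1/4100 ≈ 0.00024390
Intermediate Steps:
m = -3 (m = -3 + 0 = -3)
T = 9 (T = 3*3 = 9)
C(N, O) = 4 + N (C(N, O) = N + 4 = 4 + N)
F(v, Y) = -27 (F(v, Y) = 9 - (9 - 3)² = 9 - 1*6² = 9 - 1*36 = 9 - 36 = -27)
1/(4127 + F(C(-6, D), -96)) = 1/(4127 - 27) = 1/4100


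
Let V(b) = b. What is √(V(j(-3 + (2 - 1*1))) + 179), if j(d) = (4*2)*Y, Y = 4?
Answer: √211 ≈ 14.526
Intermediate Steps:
j(d) = 32 (j(d) = (4*2)*4 = 8*4 = 32)
√(V(j(-3 + (2 - 1*1))) + 179) = √(32 + 179) = √211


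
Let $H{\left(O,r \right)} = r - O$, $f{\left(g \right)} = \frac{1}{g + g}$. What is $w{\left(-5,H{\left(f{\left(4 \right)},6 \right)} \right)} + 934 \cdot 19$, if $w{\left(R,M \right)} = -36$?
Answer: $17710$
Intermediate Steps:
$f{\left(g \right)} = \frac{1}{2 g}$
$w{\left(-5,H{\left(f{\left(4 \right)},6 \right)} \right)} + 934 \cdot 19 = -36 + 934 \cdot 19 = -36 + 17746 = 17710$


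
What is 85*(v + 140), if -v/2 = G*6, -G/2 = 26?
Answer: 64940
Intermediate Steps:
G = -52 (G = -2*26 = -52)
v = 624 (v = -(-104)*6 = -2*(-312) = 624)
85*(v + 140) = 85*(624 + 140) = 85*764 = 64940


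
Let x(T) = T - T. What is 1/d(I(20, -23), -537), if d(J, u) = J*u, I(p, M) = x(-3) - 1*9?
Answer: 1/4833 ≈ 0.00020691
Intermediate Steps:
x(T) = 0
I(p, M) = -9 (I(p, M) = 0 - 1*9 = 0 - 9 = -9)
1/d(I(20, -23), -537) = 1/(-9*(-537)) = 1/4833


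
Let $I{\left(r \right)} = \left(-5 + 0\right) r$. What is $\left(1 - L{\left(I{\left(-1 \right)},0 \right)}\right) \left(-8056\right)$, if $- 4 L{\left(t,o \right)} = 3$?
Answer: $-14098$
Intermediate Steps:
$I{\left(r \right)} = - 5 r$
$L{\left(t,o \right)} = - \frac{3}{4}$ ($L{\left(t,o \right)} = \left(- \frac{1}{4}\right) 3 = - \frac{3}{4}$)
$\left(1 - L{\left(I{\left(-1 \right)},0 \right)}\right) \left(-8056\right) = \left(1 - - \frac{3}{4}\right) \left(-8056\right) = \left(1 + \frac{3}{4}\right) \left(-8056\right) = \frac{7}{4} \left(-8056\right) = -14098$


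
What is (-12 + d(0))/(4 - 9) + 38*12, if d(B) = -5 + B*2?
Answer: 2297/5 ≈ 459.40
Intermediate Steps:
d(B) = -5 + 2*B
(-12 + d(0))/(4 - 9) + 38*12 = (-12 + (-5 + 2*0))/(4 - 9) + 38*12 = (-12 + (-5 + 0))/(-5) + 456 = (-12 - 5)*(-⅕) + 456 = -17*(-⅕) + 456 = 17/5 + 456 = 2297/5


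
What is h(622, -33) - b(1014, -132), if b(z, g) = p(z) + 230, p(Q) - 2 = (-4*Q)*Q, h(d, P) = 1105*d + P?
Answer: 4799829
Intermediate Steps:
h(d, P) = P + 1105*d
p(Q) = 2 - 4*Q**2 (p(Q) = 2 + (-4*Q)*Q = 2 - 4*Q**2)
b(z, g) = 232 - 4*z**2 (b(z, g) = (2 - 4*z**2) + 230 = 232 - 4*z**2)
h(622, -33) - b(1014, -132) = (-33 + 1105*622) - (232 - 4*1014**2) = (-33 + 687310) - (232 - 4*1028196) = 687277 - (232 - 4112784) = 687277 - 1*(-4112552) = 687277 + 4112552 = 4799829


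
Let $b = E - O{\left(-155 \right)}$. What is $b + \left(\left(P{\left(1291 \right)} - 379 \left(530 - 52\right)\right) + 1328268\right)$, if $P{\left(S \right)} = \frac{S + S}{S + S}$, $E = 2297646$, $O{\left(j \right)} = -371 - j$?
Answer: $3444969$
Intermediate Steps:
$P{\left(S \right)} = 1$ ($P{\left(S \right)} = \frac{2 S}{2 S} = 2 S \frac{1}{2 S} = 1$)
$b = 2297862$ ($b = 2297646 - \left(-371 - -155\right) = 2297646 - \left(-371 + 155\right) = 2297646 - -216 = 2297646 + 216 = 2297862$)
$b + \left(\left(P{\left(1291 \right)} - 379 \left(530 - 52\right)\right) + 1328268\right) = 2297862 + \left(\left(1 - 379 \left(530 - 52\right)\right) + 1328268\right) = 2297862 + \left(\left(1 - 181162\right) + 1328268\right) = 2297862 + \left(-181161 + 1328268\right) = 2297862 + 1147107 = 3444969$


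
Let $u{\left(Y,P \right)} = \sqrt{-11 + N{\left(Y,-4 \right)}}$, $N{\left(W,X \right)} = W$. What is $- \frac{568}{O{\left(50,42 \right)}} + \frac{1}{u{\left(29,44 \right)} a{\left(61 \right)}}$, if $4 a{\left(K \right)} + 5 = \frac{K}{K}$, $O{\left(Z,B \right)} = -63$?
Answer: $\frac{568}{63} - \frac{\sqrt{2}}{6} \approx 8.7802$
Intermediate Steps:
$a{\left(K \right)} = -1$ ($a{\left(K \right)} = - \frac{5}{4} + \frac{K \frac{1}{K}}{4} = - \frac{5}{4} + \frac{1}{4} \cdot 1 = - \frac{5}{4} + \frac{1}{4} = -1$)
$u{\left(Y,P \right)} = \sqrt{-11 + Y}$
$- \frac{568}{O{\left(50,42 \right)}} + \frac{1}{u{\left(29,44 \right)} a{\left(61 \right)}} = - \frac{568}{-63} + \frac{1}{\sqrt{-11 + 29} \left(-1\right)} = \left(-568\right) \left(- \frac{1}{63}\right) + \frac{1}{\sqrt{18}} \left(-1\right) = \frac{568}{63} + \frac{1}{3 \sqrt{2}} \left(-1\right) = \frac{568}{63} + \frac{\sqrt{2}}{6} \left(-1\right) = \frac{568}{63} - \frac{\sqrt{2}}{6}$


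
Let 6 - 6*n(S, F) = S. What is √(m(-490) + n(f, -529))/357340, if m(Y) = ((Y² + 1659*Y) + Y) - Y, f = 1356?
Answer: I*√573035/357340 ≈ 0.0021184*I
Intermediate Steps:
m(Y) = Y² + 1659*Y (m(Y) = (Y² + 1660*Y) - Y = Y² + 1659*Y)
n(S, F) = 1 - S/6
√(m(-490) + n(f, -529))/357340 = √(-490*(1659 - 490) + (1 - ⅙*1356))/357340 = √(-490*1169 + (1 - 226))*(1/357340) = √(-572810 - 225)*(1/357340) = √(-573035)*(1/357340) = (I*√573035)*(1/357340) = I*√573035/357340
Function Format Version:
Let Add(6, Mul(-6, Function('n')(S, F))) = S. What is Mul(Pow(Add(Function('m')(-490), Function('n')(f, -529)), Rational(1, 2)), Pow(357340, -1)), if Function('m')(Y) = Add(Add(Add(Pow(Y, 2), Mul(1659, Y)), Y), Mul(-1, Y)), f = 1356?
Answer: Mul(Rational(1, 357340), I, Pow(573035, Rational(1, 2))) ≈ Mul(0.0021184, I)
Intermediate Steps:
Function('m')(Y) = Add(Pow(Y, 2), Mul(1659, Y)) (Function('m')(Y) = Add(Add(Pow(Y, 2), Mul(1660, Y)), Mul(-1, Y)) = Add(Pow(Y, 2), Mul(1659, Y)))
Function('n')(S, F) = Add(1, Mul(Rational(-1, 6), S))
Mul(Pow(Add(Function('m')(-490), Function('n')(f, -529)), Rational(1, 2)), Pow(357340, -1)) = Mul(Pow(Add(Mul(-490, Add(1659, -490)), Add(1, Mul(Rational(-1, 6), 1356))), Rational(1, 2)), Pow(357340, -1)) = Mul(Pow(Add(Mul(-490, 1169), Add(1, -226)), Rational(1, 2)), Rational(1, 357340)) = Mul(Pow(Add(-572810, -225), Rational(1, 2)), Rational(1, 357340)) = Mul(Pow(-573035, Rational(1, 2)), Rational(1, 357340)) = Mul(Mul(I, Pow(573035, Rational(1, 2))), Rational(1, 357340)) = Mul(Rational(1, 357340), I, Pow(573035, Rational(1, 2)))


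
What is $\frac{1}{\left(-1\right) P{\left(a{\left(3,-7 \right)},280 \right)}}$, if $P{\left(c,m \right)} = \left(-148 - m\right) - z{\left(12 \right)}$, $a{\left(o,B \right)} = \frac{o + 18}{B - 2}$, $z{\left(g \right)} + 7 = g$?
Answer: $\frac{1}{433} \approx 0.0023095$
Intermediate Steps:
$z{\left(g \right)} = -7 + g$
$a{\left(o,B \right)} = \frac{18 + o}{-2 + B}$
$P{\left(c,m \right)} = -153 - m$ ($P{\left(c,m \right)} = \left(-148 - m\right) - \left(-7 + 12\right) = \left(-148 - m\right) - 5 = -153 - m$)
$\frac{1}{\left(-1\right) P{\left(a{\left(3,-7 \right)},280 \right)}} = \frac{1}{\left(-1\right) \left(-153 - 280\right)} = \frac{1}{\left(-1\right) \left(-433\right)} = \frac{1}{433}$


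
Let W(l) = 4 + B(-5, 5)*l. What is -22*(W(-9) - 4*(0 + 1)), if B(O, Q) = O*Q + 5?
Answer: -3960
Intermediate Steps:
B(O, Q) = 5 + O*Q
W(l) = 4 - 20*l (W(l) = 4 + (5 - 5*5)*l = 4 + (5 - 25)*l = 4 - 20*l)
-22*(W(-9) - 4*(0 + 1)) = -22*((4 - 20*(-9)) - 4*(0 + 1)) = -22*((4 + 180) - 4*1) = -22*(184 - 4) = -22*180 = -3960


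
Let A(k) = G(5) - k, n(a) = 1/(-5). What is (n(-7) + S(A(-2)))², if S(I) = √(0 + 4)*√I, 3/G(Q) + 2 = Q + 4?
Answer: 1707/175 - 4*√119/35 ≈ 8.5076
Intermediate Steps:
G(Q) = 3/(2 + Q) (G(Q) = 3/(-2 + (Q + 4)) = 3/(-2 + (4 + Q)) = 3/(2 + Q))
n(a) = -⅕
A(k) = 3/7 - k (A(k) = 3/(2 + 5) - k = 3/7 - k)
S(I) = 2*√I (S(I) = √4*√I = 2*√I)
(n(-7) + S(A(-2)))² = (-⅕ + 2*√(3/7 - 1*(-2)))² = (-⅕ + 2*√(3/7 + 2))² = (-⅕ + 2*√(17/7))² = (-⅕ + 2*(√119/7))² = (-⅕ + 2*√119/7)²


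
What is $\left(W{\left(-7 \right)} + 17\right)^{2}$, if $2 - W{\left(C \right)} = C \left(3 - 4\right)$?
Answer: $144$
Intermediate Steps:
$W{\left(C \right)} = 2 + C$ ($W{\left(C \right)} = 2 - C \left(3 - 4\right) = 2 - C \left(-1\right) = 2 - - C = 2 + C$)
$\left(W{\left(-7 \right)} + 17\right)^{2} = \left(\left(2 - 7\right) + 17\right)^{2} = \left(-5 + 17\right)^{2} = 12^{2} = 144$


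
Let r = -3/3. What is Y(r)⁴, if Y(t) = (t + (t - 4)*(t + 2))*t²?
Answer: 1296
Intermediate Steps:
r = -1 (r = -3*⅓ = -1)
Y(t) = t²*(t + (-4 + t)*(2 + t)) (Y(t) = (t + (-4 + t)*(2 + t))*t² = t²*(t + (-4 + t)*(2 + t)))
Y(r)⁴ = ((-1)²*(-8 + (-1)² - 1*(-1)))⁴ = (1*(-8 + 1 + 1))⁴ = (1*(-6))⁴ = (-6)⁴ = 1296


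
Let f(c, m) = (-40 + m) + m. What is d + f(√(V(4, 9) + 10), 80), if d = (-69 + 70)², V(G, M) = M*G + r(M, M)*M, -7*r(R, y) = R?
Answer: 121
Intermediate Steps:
r(R, y) = -R/7
V(G, M) = -M²/7 + G*M (V(G, M) = M*G + (-M/7)*M = G*M - M²/7 = -M²/7 + G*M)
f(c, m) = -40 + 2*m
d = 1 (d = 1² = 1)
d + f(√(V(4, 9) + 10), 80) = 1 + (-40 + 2*80) = 1 + (-40 + 160) = 1 + 120 = 121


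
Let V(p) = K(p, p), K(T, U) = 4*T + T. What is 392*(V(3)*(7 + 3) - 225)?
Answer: -29400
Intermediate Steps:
K(T, U) = 5*T
V(p) = 5*p
392*(V(3)*(7 + 3) - 225) = 392*((5*3)*(7 + 3) - 225) = 392*(15*10 - 225) = 392*(150 - 225) = 392*(-75) = -29400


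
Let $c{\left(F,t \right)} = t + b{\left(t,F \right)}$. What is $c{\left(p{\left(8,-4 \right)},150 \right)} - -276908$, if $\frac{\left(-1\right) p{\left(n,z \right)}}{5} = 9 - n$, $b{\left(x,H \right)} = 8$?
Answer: $277066$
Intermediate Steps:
$p{\left(n,z \right)} = -45 + 5 n$ ($p{\left(n,z \right)} = - 5 \left(9 - n\right) = -45 + 5 n$)
$c{\left(F,t \right)} = 8 + t$ ($c{\left(F,t \right)} = t + 8 = 8 + t$)
$c{\left(p{\left(8,-4 \right)},150 \right)} - -276908 = \left(8 + 150\right) - -276908 = 158 + 276908 = 277066$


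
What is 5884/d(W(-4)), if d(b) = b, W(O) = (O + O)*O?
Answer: 1471/8 ≈ 183.88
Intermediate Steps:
W(O) = 2*O**2 (W(O) = (2*O)*O = 2*O**2)
5884/d(W(-4)) = 5884/((2*(-4)**2)) = 5884/((2*16)) = 5884/32 = 5884*(1/32) = 1471/8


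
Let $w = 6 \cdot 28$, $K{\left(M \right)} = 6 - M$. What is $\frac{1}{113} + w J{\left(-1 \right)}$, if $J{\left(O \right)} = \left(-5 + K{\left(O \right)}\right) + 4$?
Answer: $\frac{113905}{113} \approx 1008.0$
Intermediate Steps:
$w = 168$
$J{\left(O \right)} = 5 - O$ ($J{\left(O \right)} = \left(-5 - \left(-6 + O\right)\right) + 4 = \left(1 - O\right) + 4 = 5 - O$)
$\frac{1}{113} + w J{\left(-1 \right)} = \frac{1}{113} + 168 \left(5 - -1\right) = \frac{1}{113} + 168 \left(5 + 1\right) = \frac{1}{113} + 168 \cdot 6 = \frac{1}{113} + 1008 = \frac{113905}{113}$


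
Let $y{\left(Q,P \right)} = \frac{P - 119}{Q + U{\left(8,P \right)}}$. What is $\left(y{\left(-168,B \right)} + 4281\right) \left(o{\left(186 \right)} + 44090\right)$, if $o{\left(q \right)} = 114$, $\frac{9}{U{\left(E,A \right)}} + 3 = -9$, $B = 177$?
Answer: $\frac{127724938372}{675} \approx 1.8922 \cdot 10^{8}$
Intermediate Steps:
$U{\left(E,A \right)} = - \frac{3}{4}$ ($U{\left(E,A \right)} = \frac{9}{-3 - 9} = \frac{9}{-12} = 9 \left(- \frac{1}{12}\right) = - \frac{3}{4}$)
$y{\left(Q,P \right)} = \frac{-119 + P}{- \frac{3}{4} + Q}$ ($y{\left(Q,P \right)} = \frac{P - 119}{Q - \frac{3}{4}} = \frac{-119 + P}{- \frac{3}{4} + Q}$)
$\left(y{\left(-168,B \right)} + 4281\right) \left(o{\left(186 \right)} + 44090\right) = \left(\frac{4 \left(-119 + 177\right)}{-3 + 4 \left(-168\right)} + 4281\right) \left(114 + 44090\right) = \left(4 \frac{1}{-3 - 672} \cdot 58 + 4281\right) 44204 = \left(4 \frac{1}{-675} \cdot 58 + 4281\right) 44204 = \left(4 \left(- \frac{1}{675}\right) 58 + 4281\right) 44204 = \left(- \frac{232}{675} + 4281\right) 44204 = \frac{2889443}{675} \cdot 44204 = \frac{127724938372}{675}$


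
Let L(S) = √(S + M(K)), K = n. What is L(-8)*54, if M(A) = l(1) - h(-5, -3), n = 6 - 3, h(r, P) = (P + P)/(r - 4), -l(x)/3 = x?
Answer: 18*I*√105 ≈ 184.45*I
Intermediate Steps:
l(x) = -3*x
h(r, P) = 2*P/(-4 + r) (h(r, P) = (2*P)/(-4 + r) = 2*P/(-4 + r))
n = 3
K = 3
M(A) = -11/3 (M(A) = -3*1 - 2*(-3)/(-4 - 5) = -3 - 2*(-3)/(-9) = -3 - 2*(-3)*(-1)/9 = -3 - 1*⅔ = -3 - ⅔ = -11/3)
L(S) = √(-11/3 + S) (L(S) = √(S - 11/3) = √(-11/3 + S))
L(-8)*54 = (√(-33 + 9*(-8))/3)*54 = (√(-33 - 72)/3)*54 = (√(-105)/3)*54 = ((I*√105)/3)*54 = (I*√105/3)*54 = 18*I*√105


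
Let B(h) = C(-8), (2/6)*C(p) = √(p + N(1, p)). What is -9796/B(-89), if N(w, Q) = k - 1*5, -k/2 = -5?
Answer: 9796*I*√3/9 ≈ 1885.2*I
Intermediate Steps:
k = 10 (k = -2*(-5) = 10)
N(w, Q) = 5 (N(w, Q) = 10 - 1*5 = 10 - 5 = 5)
C(p) = 3*√(5 + p) (C(p) = 3*√(p + 5) = 3*√(5 + p))
B(h) = 3*I*√3 (B(h) = 3*√(5 - 8) = 3*√(-3) = 3*(I*√3) = 3*I*√3)
-9796/B(-89) = -9796*(-I*√3/9) = -(-9796)*I*√3/9 = 9796*I*√3/9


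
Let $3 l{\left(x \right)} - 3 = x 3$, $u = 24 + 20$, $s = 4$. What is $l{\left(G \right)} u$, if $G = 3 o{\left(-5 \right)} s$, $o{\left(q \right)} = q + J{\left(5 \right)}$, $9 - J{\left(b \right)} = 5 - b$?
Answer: $2156$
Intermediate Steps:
$J{\left(b \right)} = 4 + b$ ($J{\left(b \right)} = 9 - \left(5 - b\right) = 9 + \left(-5 + b\right) = 4 + b$)
$o{\left(q \right)} = 9 + q$ ($o{\left(q \right)} = q + \left(4 + 5\right) = q + 9 = 9 + q$)
$G = 48$ ($G = 3 \left(9 - 5\right) 4 = 3 \cdot 4 \cdot 4 = 12 \cdot 4 = 48$)
$u = 44$
$l{\left(x \right)} = 1 + x$ ($l{\left(x \right)} = 1 + \frac{x 3}{3} = 1 + \frac{3 x}{3} = 1 + x$)
$l{\left(G \right)} u = \left(1 + 48\right) 44 = 49 \cdot 44 = 2156$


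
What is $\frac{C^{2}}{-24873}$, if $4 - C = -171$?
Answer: $- \frac{30625}{24873} \approx -1.2313$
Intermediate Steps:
$C = 175$ ($C = 4 - -171 = 4 + 171 = 175$)
$\frac{C^{2}}{-24873} = \frac{175^{2}}{-24873} = 30625 \left(- \frac{1}{24873}\right) = - \frac{30625}{24873}$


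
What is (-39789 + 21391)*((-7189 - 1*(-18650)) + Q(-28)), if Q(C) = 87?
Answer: -212460104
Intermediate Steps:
(-39789 + 21391)*((-7189 - 1*(-18650)) + Q(-28)) = (-39789 + 21391)*((-7189 - 1*(-18650)) + 87) = -18398*((-7189 + 18650) + 87) = -18398*(11461 + 87) = -18398*11548 = -212460104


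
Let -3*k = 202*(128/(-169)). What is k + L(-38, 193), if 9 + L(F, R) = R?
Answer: 119144/507 ≈ 235.00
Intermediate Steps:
L(F, R) = -9 + R
k = 25856/507 (k = -202*128/(-169)/3 = -202*128*(-1/169)/3 = -202*(-128)/(3*169) = -1/3*(-25856/169) = 25856/507 ≈ 50.998)
k + L(-38, 193) = 25856/507 + (-9 + 193) = 25856/507 + 184 = 119144/507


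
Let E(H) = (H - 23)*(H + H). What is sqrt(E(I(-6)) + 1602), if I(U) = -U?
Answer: sqrt(1398) ≈ 37.390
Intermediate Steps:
E(H) = 2*H*(-23 + H) (E(H) = (-23 + H)*(2*H) = 2*H*(-23 + H))
sqrt(E(I(-6)) + 1602) = sqrt(2*(-1*(-6))*(-23 - 1*(-6)) + 1602) = sqrt(2*6*(-23 + 6) + 1602) = sqrt(2*6*(-17) + 1602) = sqrt(-204 + 1602) = sqrt(1398)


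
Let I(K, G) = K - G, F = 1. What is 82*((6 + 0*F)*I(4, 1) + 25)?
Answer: 3526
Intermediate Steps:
82*((6 + 0*F)*I(4, 1) + 25) = 82*((6 + 0*1)*(4 - 1*1) + 25) = 82*((6 + 0)*(4 - 1) + 25) = 82*(6*3 + 25) = 82*(18 + 25) = 82*43 = 3526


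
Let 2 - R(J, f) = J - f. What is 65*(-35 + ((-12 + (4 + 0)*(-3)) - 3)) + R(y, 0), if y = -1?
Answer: -4027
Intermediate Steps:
R(J, f) = 2 + f - J (R(J, f) = 2 - (J - f) = 2 + (f - J) = 2 + f - J)
65*(-35 + ((-12 + (4 + 0)*(-3)) - 3)) + R(y, 0) = 65*(-35 + ((-12 + (4 + 0)*(-3)) - 3)) + (2 + 0 - 1*(-1)) = 65*(-35 + ((-12 + 4*(-3)) - 3)) + (2 + 0 + 1) = 65*(-35 + ((-12 - 12) - 3)) + 3 = 65*(-35 + (-24 - 3)) + 3 = 65*(-35 - 27) + 3 = 65*(-62) + 3 = -4030 + 3 = -4027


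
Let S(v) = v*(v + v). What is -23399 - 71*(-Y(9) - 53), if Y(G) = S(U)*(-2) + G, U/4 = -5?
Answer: -132597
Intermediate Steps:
U = -20 (U = 4*(-5) = -20)
S(v) = 2*v**2 (S(v) = v*(2*v) = 2*v**2)
Y(G) = -1600 + G (Y(G) = (2*(-20)**2)*(-2) + G = (2*400)*(-2) + G = 800*(-2) + G = -1600 + G)
-23399 - 71*(-Y(9) - 53) = -23399 - 71*(-(-1600 + 9) - 53) = -23399 - 71*(-1*(-1591) - 53) = -23399 - 71*(1591 - 53) = -23399 - 71*1538 = -23399 - 109198 = -132597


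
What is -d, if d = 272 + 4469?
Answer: -4741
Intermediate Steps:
d = 4741
-d = -1*4741 = -4741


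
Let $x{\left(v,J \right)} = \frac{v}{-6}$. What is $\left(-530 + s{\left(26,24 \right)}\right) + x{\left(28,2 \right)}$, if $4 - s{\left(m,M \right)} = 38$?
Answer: $- \frac{1706}{3} \approx -568.67$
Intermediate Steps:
$x{\left(v,J \right)} = - \frac{v}{6}$ ($x{\left(v,J \right)} = v \left(- \frac{1}{6}\right) = - \frac{v}{6}$)
$s{\left(m,M \right)} = -34$ ($s{\left(m,M \right)} = 4 - 38 = -34$)
$\left(-530 + s{\left(26,24 \right)}\right) + x{\left(28,2 \right)} = \left(-530 - 34\right) - \frac{14}{3} = -564 - \frac{14}{3} = - \frac{1706}{3}$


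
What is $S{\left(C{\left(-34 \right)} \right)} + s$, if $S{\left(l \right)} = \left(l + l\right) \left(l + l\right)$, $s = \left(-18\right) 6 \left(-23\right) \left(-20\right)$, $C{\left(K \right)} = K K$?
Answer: $5295664$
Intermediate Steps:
$C{\left(K \right)} = K^{2}$
$s = -49680$ ($s = \left(-108\right) \left(-23\right) \left(-20\right) = 2484 \left(-20\right) = -49680$)
$S{\left(l \right)} = 4 l^{2}$ ($S{\left(l \right)} = 2 l 2 l = 4 l^{2}$)
$S{\left(C{\left(-34 \right)} \right)} + s = 4 \left(\left(-34\right)^{2}\right)^{2} - 49680 = 4 \cdot 1156^{2} - 49680 = 4 \cdot 1336336 - 49680 = 5345344 - 49680 = 5295664$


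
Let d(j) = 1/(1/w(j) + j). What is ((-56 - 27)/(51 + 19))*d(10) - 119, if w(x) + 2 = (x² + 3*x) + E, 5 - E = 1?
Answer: -5507443/46235 ≈ -119.12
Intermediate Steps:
E = 4 (E = 5 - 1*1 = 5 - 1 = 4)
w(x) = 2 + x² + 3*x (w(x) = -2 + ((x² + 3*x) + 4) = -2 + (4 + x² + 3*x) = 2 + x² + 3*x)
d(j) = 1/(j + 1/(2 + j² + 3*j)) (d(j) = 1/(1/(2 + j² + 3*j) + j) = 1/(j + 1/(2 + j² + 3*j)))
((-56 - 27)/(51 + 19))*d(10) - 119 = ((-56 - 27)/(51 + 19))*((2 + 10² + 3*10)/(1 + 10*(2 + 10² + 3*10))) - 119 = (-83/70)*((2 + 100 + 30)/(1 + 10*(2 + 100 + 30))) - 119 = (-83*1/70)*(132/(1 + 10*132)) - 119 = -83*132/(70*(1 + 1320)) - 119 = -83*132/(70*1321) - 119 = -83*132/92470 - 119 = -83/70*132/1321 - 119 = -5478/46235 - 119 = -5507443/46235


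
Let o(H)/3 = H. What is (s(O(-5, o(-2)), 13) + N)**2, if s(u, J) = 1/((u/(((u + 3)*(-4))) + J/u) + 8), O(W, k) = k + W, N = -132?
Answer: 90285826576/5193841 ≈ 17383.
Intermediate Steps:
o(H) = 3*H
O(W, k) = W + k
s(u, J) = 1/(8 + J/u + u/(-12 - 4*u)) (s(u, J) = 1/((u/(((3 + u)*(-4))) + J/u) + 8) = 1/((u/(-12 - 4*u) + J/u) + 8) = 1/((J/u + u/(-12 - 4*u)) + 8) = 1/(8 + J/u + u/(-12 - 4*u)))
(s(O(-5, o(-2)), 13) + N)**2 = (4*(-5 + 3*(-2))*(3 + (-5 + 3*(-2)))/(12*13 + 31*(-5 + 3*(-2))**2 + 96*(-5 + 3*(-2)) + 4*13*(-5 + 3*(-2))) - 132)**2 = (4*(-5 - 6)*(3 + (-5 - 6))/(156 + 31*(-5 - 6)**2 + 96*(-5 - 6) + 4*13*(-5 - 6)) - 132)**2 = (4*(-11)*(3 - 11)/(156 + 31*(-11)**2 + 96*(-11) + 4*13*(-11)) - 132)**2 = (4*(-11)*(-8)/(156 + 31*121 - 1056 - 572) - 132)**2 = (4*(-11)*(-8)/(156 + 3751 - 1056 - 572) - 132)**2 = (4*(-11)*(-8)/2279 - 132)**2 = (4*(-11)*(1/2279)*(-8) - 132)**2 = (352/2279 - 132)**2 = (-300476/2279)**2 = 90285826576/5193841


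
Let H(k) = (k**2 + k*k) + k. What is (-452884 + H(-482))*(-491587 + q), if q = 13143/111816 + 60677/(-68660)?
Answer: -1774122775715468821/319886940 ≈ -5.5461e+9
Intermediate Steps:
H(k) = k + 2*k**2 (H(k) = (k**2 + k**2) + k = 2*k**2 + k = k + 2*k**2)
q = -490188421/639773880 (q = 13143*(1/111816) + 60677*(-1/68660) = 4381/37272 - 60677/68660 = -490188421/639773880 ≈ -0.76619)
(-452884 + H(-482))*(-491587 + q) = (-452884 - 482*(1 + 2*(-482)))*(-491587 - 490188421/639773880) = (-452884 - 482*(1 - 964))*(-314505012535981/639773880) = (-452884 - 482*(-963))*(-314505012535981/639773880) = (-452884 + 464166)*(-314505012535981/639773880) = 11282*(-314505012535981/639773880) = -1774122775715468821/319886940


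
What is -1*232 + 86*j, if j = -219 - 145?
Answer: -31536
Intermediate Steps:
j = -364
-1*232 + 86*j = -1*232 + 86*(-364) = -232 - 31304 = -31536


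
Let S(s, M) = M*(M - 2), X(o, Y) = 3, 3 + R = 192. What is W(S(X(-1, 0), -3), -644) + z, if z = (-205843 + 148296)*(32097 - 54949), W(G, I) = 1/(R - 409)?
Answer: 289314089679/220 ≈ 1.3151e+9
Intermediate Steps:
R = 189 (R = -3 + 192 = 189)
S(s, M) = M*(-2 + M)
W(G, I) = -1/220 (W(G, I) = 1/(189 - 409) = 1/(-220) = -1/220)
z = 1315064044 (z = -57547*(-22852) = 1315064044)
W(S(X(-1, 0), -3), -644) + z = -1/220 + 1315064044 = 289314089679/220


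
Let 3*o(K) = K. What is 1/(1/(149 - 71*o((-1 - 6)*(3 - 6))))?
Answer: -348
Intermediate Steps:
o(K) = K/3
1/(1/(149 - 71*o((-1 - 6)*(3 - 6)))) = 1/(1/(149 - 71*(-1 - 6)*(3 - 6)/3)) = 1/(1/(149 - 71*(-7*(-3))/3)) = 1/(1/(149 - 71*21/3)) = 1/(1/(149 - 71*7)) = 1/(1/(149 - 497)) = 1/(1/(-348)) = 1/(-1/348) = -348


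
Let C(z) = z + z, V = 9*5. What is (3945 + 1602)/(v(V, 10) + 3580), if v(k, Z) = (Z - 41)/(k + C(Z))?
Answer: 360555/232669 ≈ 1.5496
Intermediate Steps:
V = 45
C(z) = 2*z
v(k, Z) = (-41 + Z)/(k + 2*Z) (v(k, Z) = (Z - 41)/(k + 2*Z) = (-41 + Z)/(k + 2*Z))
(3945 + 1602)/(v(V, 10) + 3580) = (3945 + 1602)/((-41 + 10)/(45 + 2*10) + 3580) = 5547/(-31/(45 + 20) + 3580) = 5547/(-31/65 + 3580) = 5547/(232669/65) = 5547*(65/232669) = 360555/232669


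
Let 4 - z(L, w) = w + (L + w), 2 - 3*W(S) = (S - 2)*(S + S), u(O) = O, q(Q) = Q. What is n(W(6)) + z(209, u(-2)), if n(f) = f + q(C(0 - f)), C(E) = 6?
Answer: -631/3 ≈ -210.33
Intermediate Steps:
W(S) = ⅔ - 2*S*(-2 + S)/3 (W(S) = ⅔ - (S - 2)*(S + S)/3 = ⅔ - (-2 + S)*2*S/3 = ⅔ - 2*S*(-2 + S)/3)
n(f) = 6 + f (n(f) = f + 6 = 6 + f)
z(L, w) = 4 - L - 2*w (z(L, w) = 4 - (w + (L + w)) = 4 - (L + 2*w) = 4 + (-L - 2*w) = 4 - L - 2*w)
n(W(6)) + z(209, u(-2)) = (6 + (⅔ - ⅔*6² + (4/3)*6)) + (4 - 1*209 - 2*(-2)) = (6 + (⅔ - ⅔*36 + 8)) + (4 - 209 + 4) = (6 + (⅔ - 24 + 8)) - 201 = (6 - 46/3) - 201 = -28/3 - 201 = -631/3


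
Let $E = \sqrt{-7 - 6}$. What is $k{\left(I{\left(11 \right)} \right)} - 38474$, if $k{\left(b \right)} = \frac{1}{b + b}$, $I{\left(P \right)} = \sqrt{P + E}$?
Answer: $-38474 + \frac{1}{2 \sqrt{11 + i \sqrt{13}}} \approx -38474.0 - 0.023177 i$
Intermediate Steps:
$E = i \sqrt{13}$ ($E = \sqrt{-13} = i \sqrt{13} \approx 3.6056 i$)
$I{\left(P \right)} = \sqrt{P + i \sqrt{13}}$
$k{\left(b \right)} = \frac{1}{2 b}$
$k{\left(I{\left(11 \right)} \right)} - 38474 = \frac{1}{2 \sqrt{11 + i \sqrt{13}}} - 38474 = -38474 + \frac{1}{2 \sqrt{11 + i \sqrt{13}}}$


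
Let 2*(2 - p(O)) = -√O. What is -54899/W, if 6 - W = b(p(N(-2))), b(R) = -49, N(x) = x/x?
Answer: -54899/55 ≈ -998.16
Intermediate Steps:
N(x) = 1
p(O) = 2 + √O/2 (p(O) = 2 - (-1)*√O/2 = 2 + √O/2)
W = 55 (W = 6 - 1*(-49) = 6 + 49 = 55)
-54899/W = -54899/55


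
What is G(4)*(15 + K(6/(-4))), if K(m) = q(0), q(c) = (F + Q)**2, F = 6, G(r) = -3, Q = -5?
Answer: -48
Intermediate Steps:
q(c) = 1 (q(c) = (6 - 5)**2 = 1**2 = 1)
K(m) = 1
G(4)*(15 + K(6/(-4))) = -3*(15 + 1) = -3*16 = -48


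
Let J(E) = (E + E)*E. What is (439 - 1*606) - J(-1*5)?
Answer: -217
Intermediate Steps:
J(E) = 2*E² (J(E) = (2*E)*E = 2*E²)
(439 - 1*606) - J(-1*5) = (439 - 1*606) - 2*(-1*5)² = (439 - 606) - 2*(-5)² = -167 - 2*25 = -167 - 1*50 = -167 - 50 = -217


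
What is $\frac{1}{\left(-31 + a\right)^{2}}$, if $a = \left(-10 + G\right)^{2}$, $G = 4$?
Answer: $\frac{1}{25} \approx 0.04$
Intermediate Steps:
$a = 36$ ($a = \left(-10 + 4\right)^{2} = \left(-6\right)^{2} = 36$)
$\frac{1}{\left(-31 + a\right)^{2}} = \frac{1}{\left(-31 + 36\right)^{2}} = \frac{1}{5^{2}} = \frac{1}{25}$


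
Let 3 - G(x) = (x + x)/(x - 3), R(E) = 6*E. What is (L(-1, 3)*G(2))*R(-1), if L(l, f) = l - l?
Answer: 0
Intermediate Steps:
G(x) = 3 - 2*x/(-3 + x) (G(x) = 3 - (x + x)/(x - 3) = 3 - 2*x/(-3 + x))
L(l, f) = 0
(L(-1, 3)*G(2))*R(-1) = (0*((-9 + 2)/(-3 + 2)))*(6*(-1)) = (0*(-7/(-1)))*(-6) = (0*(-1*(-7)))*(-6) = (0*7)*(-6) = 0*(-6) = 0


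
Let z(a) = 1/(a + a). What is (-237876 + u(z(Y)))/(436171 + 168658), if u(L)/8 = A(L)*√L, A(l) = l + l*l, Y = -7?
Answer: -237876/604829 - 13*I*√14/207456347 ≈ -0.39329 - 2.3447e-7*I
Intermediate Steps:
A(l) = l + l²
z(a) = 1/(2*a)
u(L) = 8*L^(3/2)*(1 + L) (u(L) = 8*((L*(1 + L))*√L) = 8*(L^(3/2)*(1 + L)) = 8*L^(3/2)*(1 + L))
(-237876 + u(z(Y)))/(436171 + 168658) = (-237876 + 8*((½)/(-7))^(3/2)*(1 + (½)/(-7)))/(436171 + 168658) = (-237876 + 8*((½)*(-⅐))^(3/2)*(1 + (½)*(-⅐)))/604829 = (-237876 + 8*(-1/14)^(3/2)*(1 - 1/14))*(1/604829) = (-237876 + 8*(-I*√14/196)*(13/14))*(1/604829) = (-237876 - 13*I*√14/343)*(1/604829) = -237876/604829 - 13*I*√14/207456347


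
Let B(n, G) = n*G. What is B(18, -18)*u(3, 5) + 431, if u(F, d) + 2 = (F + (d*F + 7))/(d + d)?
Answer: 269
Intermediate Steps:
u(F, d) = -2 + (7 + F + F*d)/(2*d) (u(F, d) = -2 + (F + (d*F + 7))/(d + d) = -2 + (F + (F*d + 7))/((2*d)) = -2 + (F + (7 + F*d))*(1/(2*d)) = -2 + (7 + F + F*d)*(1/(2*d)) = -2 + (7 + F + F*d)/(2*d))
B(n, G) = G*n
B(18, -18)*u(3, 5) + 431 = (-18*18)*((½)*(7 + 3 + 5*(-4 + 3))/5) + 431 = -162*(7 + 3 + 5*(-1))/5 + 431 = -162*(7 + 3 - 5)/5 + 431 = -162*5/5 + 431 = -324*½ + 431 = -162 + 431 = 269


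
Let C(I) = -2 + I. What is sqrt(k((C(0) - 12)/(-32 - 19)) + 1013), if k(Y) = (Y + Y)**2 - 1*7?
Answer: sqrt(2617390)/51 ≈ 31.722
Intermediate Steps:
k(Y) = -7 + 4*Y**2 (k(Y) = (2*Y)**2 - 7 = 4*Y**2 - 7 = -7 + 4*Y**2)
sqrt(k((C(0) - 12)/(-32 - 19)) + 1013) = sqrt((-7 + 4*(((-2 + 0) - 12)/(-32 - 19))**2) + 1013) = sqrt((-7 + 4*((-2 - 12)/(-51))**2) + 1013) = sqrt((-7 + 4*(-14*(-1/51))**2) + 1013) = sqrt((-7 + 4*(14/51)**2) + 1013) = sqrt((-7 + 4*(196/2601)) + 1013) = sqrt((-7 + 784/2601) + 1013) = sqrt(-17423/2601 + 1013) = sqrt(2617390/2601) = sqrt(2617390)/51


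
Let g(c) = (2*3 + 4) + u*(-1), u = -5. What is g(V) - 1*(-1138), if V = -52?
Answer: 1153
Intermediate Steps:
g(c) = 15 (g(c) = (2*3 + 4) - 5*(-1) = (6 + 4) + 5 = 10 + 5 = 15)
g(V) - 1*(-1138) = 15 - 1*(-1138) = 15 + 1138 = 1153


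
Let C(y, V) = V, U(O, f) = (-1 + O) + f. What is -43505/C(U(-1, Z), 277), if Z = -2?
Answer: -43505/277 ≈ -157.06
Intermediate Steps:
U(O, f) = -1 + O + f
-43505/C(U(-1, Z), 277) = -43505/277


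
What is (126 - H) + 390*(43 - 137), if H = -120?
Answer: -36414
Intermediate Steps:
(126 - H) + 390*(43 - 137) = (126 - 1*(-120)) + 390*(43 - 137) = (126 + 120) + 390*(-94) = 246 - 36660 = -36414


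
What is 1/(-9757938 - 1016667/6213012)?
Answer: -2071004/20208728968641 ≈ -1.0248e-7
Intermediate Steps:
1/(-9757938 - 1016667/6213012) = 1/(-9757938 - 1016667*1/6213012) = 1/(-9757938 - 338889/2071004) = 1/(-20208728968641/2071004) = -2071004/20208728968641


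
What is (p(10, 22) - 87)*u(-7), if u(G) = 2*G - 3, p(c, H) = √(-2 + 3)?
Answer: 1462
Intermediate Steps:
p(c, H) = 1 (p(c, H) = √1 = 1)
u(G) = -3 + 2*G
(p(10, 22) - 87)*u(-7) = (1 - 87)*(-3 + 2*(-7)) = -86*(-3 - 14) = -86*(-17) = 1462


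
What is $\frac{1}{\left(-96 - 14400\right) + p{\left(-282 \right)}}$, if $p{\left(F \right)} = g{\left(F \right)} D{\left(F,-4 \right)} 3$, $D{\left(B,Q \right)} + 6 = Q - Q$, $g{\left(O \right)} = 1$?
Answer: $- \frac{1}{14514} \approx -6.8899 \cdot 10^{-5}$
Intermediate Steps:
$D{\left(B,Q \right)} = -6$ ($D{\left(B,Q \right)} = -6 + \left(Q - Q\right) = -6 + 0 = -6$)
$p{\left(F \right)} = -18$ ($p{\left(F \right)} = 1 \left(-6\right) 3 = \left(-6\right) 3 = -18$)
$\frac{1}{\left(-96 - 14400\right) + p{\left(-282 \right)}} = \frac{1}{\left(-96 - 14400\right) - 18} = \frac{1}{-14496 - 18} = \frac{1}{-14514} = - \frac{1}{14514}$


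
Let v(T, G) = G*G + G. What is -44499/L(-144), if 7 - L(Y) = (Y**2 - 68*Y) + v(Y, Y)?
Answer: 44499/51113 ≈ 0.87060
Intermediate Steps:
v(T, G) = G + G**2 (v(T, G) = G**2 + G = G + G**2)
L(Y) = 7 - Y**2 + 68*Y - Y*(1 + Y) (L(Y) = 7 - ((Y**2 - 68*Y) + Y*(1 + Y)) = 7 - (Y**2 - 68*Y + Y*(1 + Y)) = 7 + (-Y**2 + 68*Y - Y*(1 + Y)) = 7 - Y**2 + 68*Y - Y*(1 + Y))
-44499/L(-144) = -44499/(7 - 2*(-144)**2 + 67*(-144)) = -44499/(7 - 2*20736 - 9648) = -44499/(7 - 41472 - 9648) = -44499/(-51113) = -44499*(-1/51113) = 44499/51113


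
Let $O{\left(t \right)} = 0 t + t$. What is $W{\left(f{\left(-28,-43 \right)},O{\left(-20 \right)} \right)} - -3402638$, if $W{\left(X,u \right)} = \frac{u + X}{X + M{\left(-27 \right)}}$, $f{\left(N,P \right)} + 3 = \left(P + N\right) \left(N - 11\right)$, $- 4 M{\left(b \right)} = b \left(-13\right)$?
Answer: $\frac{36452471878}{10713} \approx 3.4026 \cdot 10^{6}$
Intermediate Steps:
$M{\left(b \right)} = \frac{13 b}{4}$ ($M{\left(b \right)} = - \frac{b \left(-13\right)}{4} = - \frac{\left(-13\right) b}{4} = \frac{13 b}{4}$)
$O{\left(t \right)} = t$ ($O{\left(t \right)} = 0 + t = t$)
$f{\left(N,P \right)} = -3 + \left(-11 + N\right) \left(N + P\right)$ ($f{\left(N,P \right)} = -3 + \left(P + N\right) \left(N - 11\right) = -3 + \left(N + P\right) \left(-11 + N\right) = -3 + \left(-11 + N\right) \left(N + P\right)$)
$W{\left(X,u \right)} = \frac{X + u}{- \frac{351}{4} + X}$ ($W{\left(X,u \right)} = \frac{u + X}{X + \frac{13}{4} \left(-27\right)} = \frac{X + u}{X - \frac{351}{4}} = \frac{X + u}{- \frac{351}{4} + X}$)
$W{\left(f{\left(-28,-43 \right)},O{\left(-20 \right)} \right)} - -3402638 = \frac{4 \left(\left(-3 + \left(-28\right)^{2} - -308 - -473 - -1204\right) - 20\right)}{-351 + 4 \left(-3 + \left(-28\right)^{2} - -308 - -473 - -1204\right)} - -3402638 = \frac{4 \left(\left(-3 + 784 + 308 + 473 + 1204\right) - 20\right)}{-351 + 4 \left(-3 + 784 + 308 + 473 + 1204\right)} + 3402638 = \frac{4 \left(2766 - 20\right)}{-351 + 4 \cdot 2766} + 3402638 = 4 \frac{1}{-351 + 11064} \cdot 2746 + 3402638 = 4 \cdot \frac{1}{10713} \cdot 2746 + 3402638 = \frac{10984}{10713} + 3402638 = \frac{36452471878}{10713}$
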